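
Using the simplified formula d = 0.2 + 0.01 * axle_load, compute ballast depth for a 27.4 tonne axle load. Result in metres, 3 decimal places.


d = 0.2 + 0.01 * 27.4
d = 0.2 + 0.274
d = 0.474 m

0.474


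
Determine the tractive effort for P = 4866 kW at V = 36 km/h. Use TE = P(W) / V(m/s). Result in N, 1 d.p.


Convert: P = 4866 kW = 4866000 W
V = 36 / 3.6 = 10.0 m/s
TE = 4866000 / 10.0
TE = 486600.0 N

486600.0


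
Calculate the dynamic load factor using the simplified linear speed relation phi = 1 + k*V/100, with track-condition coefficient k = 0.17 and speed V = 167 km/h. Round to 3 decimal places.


phi = 1 + k * V / 100
phi = 1 + 0.17 * 167 / 100
phi = 1 + 0.2839
phi = 1.284

1.284


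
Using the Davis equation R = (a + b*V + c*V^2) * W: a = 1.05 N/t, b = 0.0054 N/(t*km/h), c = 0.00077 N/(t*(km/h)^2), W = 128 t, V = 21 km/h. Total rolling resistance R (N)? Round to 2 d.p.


b*V = 0.0054 * 21 = 0.1134
c*V^2 = 0.00077 * 441 = 0.33957
R_per_t = 1.05 + 0.1134 + 0.33957 = 1.50297 N/t
R_total = 1.50297 * 128 = 192.38 N

192.38


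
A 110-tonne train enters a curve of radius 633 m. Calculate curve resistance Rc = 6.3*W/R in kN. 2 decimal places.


Rc = 6.3 * W / R
Rc = 6.3 * 110 / 633
Rc = 693.0 / 633
Rc = 1.09 kN

1.09


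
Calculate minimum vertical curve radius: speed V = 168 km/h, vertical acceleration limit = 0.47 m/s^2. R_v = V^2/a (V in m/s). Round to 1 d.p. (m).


Convert speed: V = 168 / 3.6 = 46.6667 m/s
V^2 = 2177.7778 m^2/s^2
R_v = 2177.7778 / 0.47
R_v = 4633.6 m

4633.6


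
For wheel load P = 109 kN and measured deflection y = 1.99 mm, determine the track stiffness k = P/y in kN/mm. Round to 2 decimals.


Track stiffness k = P / y
k = 109 / 1.99
k = 54.77 kN/mm

54.77


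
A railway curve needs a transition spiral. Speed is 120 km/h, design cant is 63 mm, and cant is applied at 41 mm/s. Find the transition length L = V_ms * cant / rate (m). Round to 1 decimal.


Convert speed: V = 120 / 3.6 = 33.3333 m/s
L = 33.3333 * 63 / 41
L = 2100.0 / 41
L = 51.2 m

51.2


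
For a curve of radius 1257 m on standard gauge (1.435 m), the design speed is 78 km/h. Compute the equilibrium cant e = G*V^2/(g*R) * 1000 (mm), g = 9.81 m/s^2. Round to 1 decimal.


Convert speed: V = 78 / 3.6 = 21.6667 m/s
Apply formula: e = 1.435 * 21.6667^2 / (9.81 * 1257)
e = 1.435 * 469.4444 / 12331.17
e = 0.05463 m = 54.6 mm

54.6


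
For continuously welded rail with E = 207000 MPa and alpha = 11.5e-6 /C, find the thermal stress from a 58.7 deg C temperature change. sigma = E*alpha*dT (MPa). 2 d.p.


sigma = E * alpha * dT
sigma = 207000 * 11.5e-6 * 58.7
sigma = 2.3805 * 58.7
sigma = 139.74 MPa

139.74


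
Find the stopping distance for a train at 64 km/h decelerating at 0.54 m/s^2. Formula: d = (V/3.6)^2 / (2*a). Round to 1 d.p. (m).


Convert speed: V = 64 / 3.6 = 17.7778 m/s
V^2 = 316.0494
d = 316.0494 / (2 * 0.54)
d = 316.0494 / 1.08
d = 292.6 m

292.6


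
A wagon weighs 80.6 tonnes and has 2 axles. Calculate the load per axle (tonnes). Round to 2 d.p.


Load per axle = total weight / number of axles
Load = 80.6 / 2
Load = 40.30 tonnes

40.30


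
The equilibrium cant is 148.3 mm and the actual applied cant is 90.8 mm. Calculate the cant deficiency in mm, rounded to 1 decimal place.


Cant deficiency = equilibrium cant - actual cant
CD = 148.3 - 90.8
CD = 57.5 mm

57.5


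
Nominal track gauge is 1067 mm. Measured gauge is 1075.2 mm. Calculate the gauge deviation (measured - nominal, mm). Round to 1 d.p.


Deviation = measured - nominal
Deviation = 1075.2 - 1067
Deviation = 8.2 mm

8.2


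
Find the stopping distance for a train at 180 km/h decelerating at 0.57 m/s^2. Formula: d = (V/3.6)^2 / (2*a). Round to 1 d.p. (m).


Convert speed: V = 180 / 3.6 = 50.0 m/s
V^2 = 2500.0
d = 2500.0 / (2 * 0.57)
d = 2500.0 / 1.14
d = 2193.0 m

2193.0


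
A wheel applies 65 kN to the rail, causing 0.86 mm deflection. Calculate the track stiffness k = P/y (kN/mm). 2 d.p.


Track stiffness k = P / y
k = 65 / 0.86
k = 75.58 kN/mm

75.58


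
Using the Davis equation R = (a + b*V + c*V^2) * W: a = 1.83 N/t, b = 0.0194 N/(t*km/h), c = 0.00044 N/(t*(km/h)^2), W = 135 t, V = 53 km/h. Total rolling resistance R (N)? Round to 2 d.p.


b*V = 0.0194 * 53 = 1.0282
c*V^2 = 0.00044 * 2809 = 1.23596
R_per_t = 1.83 + 1.0282 + 1.23596 = 4.09416 N/t
R_total = 4.09416 * 135 = 552.71 N

552.71


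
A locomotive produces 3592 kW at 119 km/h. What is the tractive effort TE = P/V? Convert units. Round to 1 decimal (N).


Convert: P = 3592 kW = 3592000 W
V = 119 / 3.6 = 33.0556 m/s
TE = 3592000 / 33.0556
TE = 108665.5 N

108665.5


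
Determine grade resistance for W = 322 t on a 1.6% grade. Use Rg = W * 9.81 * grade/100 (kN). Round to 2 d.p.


Rg = W * 9.81 * grade / 100
Rg = 322 * 9.81 * 1.6 / 100
Rg = 3158.82 * 0.016
Rg = 50.54 kN

50.54


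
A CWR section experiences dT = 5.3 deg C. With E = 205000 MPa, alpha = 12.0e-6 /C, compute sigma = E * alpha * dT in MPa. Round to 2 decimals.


sigma = E * alpha * dT
sigma = 205000 * 12.0e-6 * 5.3
sigma = 2.46 * 5.3
sigma = 13.04 MPa

13.04


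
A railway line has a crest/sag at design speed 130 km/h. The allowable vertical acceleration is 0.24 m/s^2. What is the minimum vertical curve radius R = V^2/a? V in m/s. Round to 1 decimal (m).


Convert speed: V = 130 / 3.6 = 36.1111 m/s
V^2 = 1304.0123 m^2/s^2
R_v = 1304.0123 / 0.24
R_v = 5433.4 m

5433.4


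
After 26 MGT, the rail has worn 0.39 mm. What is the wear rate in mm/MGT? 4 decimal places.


Wear rate = total wear / cumulative tonnage
Rate = 0.39 / 26
Rate = 0.0150 mm/MGT

0.0150


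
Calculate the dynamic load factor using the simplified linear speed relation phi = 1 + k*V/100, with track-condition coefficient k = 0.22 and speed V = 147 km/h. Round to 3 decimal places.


phi = 1 + k * V / 100
phi = 1 + 0.22 * 147 / 100
phi = 1 + 0.3234
phi = 1.323

1.323


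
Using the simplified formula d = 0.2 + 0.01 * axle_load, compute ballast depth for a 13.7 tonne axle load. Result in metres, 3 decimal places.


d = 0.2 + 0.01 * 13.7
d = 0.2 + 0.137
d = 0.337 m

0.337


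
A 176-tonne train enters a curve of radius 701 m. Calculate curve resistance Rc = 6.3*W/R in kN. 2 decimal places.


Rc = 6.3 * W / R
Rc = 6.3 * 176 / 701
Rc = 1108.8 / 701
Rc = 1.58 kN

1.58


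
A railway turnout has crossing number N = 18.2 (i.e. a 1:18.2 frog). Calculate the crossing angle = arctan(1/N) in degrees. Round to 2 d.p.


1/N = 1/18.2 = 0.054945
angle = arctan(0.054945) = 0.05489 rad
angle = 0.05489 * 180/pi = 3.14 degrees

3.14


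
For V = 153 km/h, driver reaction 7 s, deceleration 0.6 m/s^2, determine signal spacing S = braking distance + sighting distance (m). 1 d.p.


V = 153 / 3.6 = 42.5 m/s
Braking distance = 42.5^2 / (2*0.6) = 1505.2083 m
Sighting distance = 42.5 * 7 = 297.5 m
S = 1505.2083 + 297.5 = 1802.7 m

1802.7


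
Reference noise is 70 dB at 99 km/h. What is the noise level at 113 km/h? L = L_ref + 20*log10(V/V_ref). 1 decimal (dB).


V/V_ref = 113 / 99 = 1.141414
log10(1.141414) = 0.057443
20 * 0.057443 = 1.1489
L = 70 + 1.1489 = 71.1 dB

71.1


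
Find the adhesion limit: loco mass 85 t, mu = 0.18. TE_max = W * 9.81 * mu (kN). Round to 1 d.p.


TE_max = W * g * mu
TE_max = 85 * 9.81 * 0.18
TE_max = 833.85 * 0.18
TE_max = 150.1 kN

150.1


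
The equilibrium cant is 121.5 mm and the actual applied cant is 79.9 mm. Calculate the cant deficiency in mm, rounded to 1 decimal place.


Cant deficiency = equilibrium cant - actual cant
CD = 121.5 - 79.9
CD = 41.6 mm

41.6


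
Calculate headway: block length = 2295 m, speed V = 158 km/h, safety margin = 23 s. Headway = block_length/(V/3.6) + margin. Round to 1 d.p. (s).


V = 158 / 3.6 = 43.8889 m/s
Block traversal time = 2295 / 43.8889 = 52.2911 s
Headway = 52.2911 + 23
Headway = 75.3 s

75.3


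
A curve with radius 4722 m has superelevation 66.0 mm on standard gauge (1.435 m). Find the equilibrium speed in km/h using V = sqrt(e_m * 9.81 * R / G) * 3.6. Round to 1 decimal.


Convert cant: e = 66.0 mm = 0.0660 m
V_ms = sqrt(0.0660 * 9.81 * 4722 / 1.435)
V_ms = sqrt(2130.526913) = 46.1576 m/s
V = 46.1576 * 3.6 = 166.2 km/h

166.2


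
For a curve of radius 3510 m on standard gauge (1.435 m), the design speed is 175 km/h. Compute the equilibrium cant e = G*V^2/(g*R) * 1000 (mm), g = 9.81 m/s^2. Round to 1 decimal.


Convert speed: V = 175 / 3.6 = 48.6111 m/s
Apply formula: e = 1.435 * 48.6111^2 / (9.81 * 3510)
e = 1.435 * 2363.0401 / 34433.1
e = 0.09848 m = 98.5 mm

98.5


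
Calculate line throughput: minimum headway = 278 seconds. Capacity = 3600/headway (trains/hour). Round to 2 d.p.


Capacity = 3600 / headway
Capacity = 3600 / 278
Capacity = 12.95 trains/hour

12.95


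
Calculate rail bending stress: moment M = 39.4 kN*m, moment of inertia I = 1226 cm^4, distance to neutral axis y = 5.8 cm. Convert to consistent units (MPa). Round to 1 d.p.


Convert units:
M = 39.4 kN*m = 39400000 N*mm
y = 5.8 cm = 58 mm
I = 1226 cm^4 = 12260000 mm^4
sigma = 39400000 * 58 / 12260000
sigma = 186.4 MPa

186.4


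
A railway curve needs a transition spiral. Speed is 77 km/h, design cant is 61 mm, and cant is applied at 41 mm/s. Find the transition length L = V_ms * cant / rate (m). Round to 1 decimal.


Convert speed: V = 77 / 3.6 = 21.3889 m/s
L = 21.3889 * 61 / 41
L = 1304.7222 / 41
L = 31.8 m

31.8


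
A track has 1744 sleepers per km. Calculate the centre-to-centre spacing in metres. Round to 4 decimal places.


Spacing = 1000 m / number of sleepers
Spacing = 1000 / 1744
Spacing = 0.5734 m

0.5734


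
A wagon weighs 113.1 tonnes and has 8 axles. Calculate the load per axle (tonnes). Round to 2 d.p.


Load per axle = total weight / number of axles
Load = 113.1 / 8
Load = 14.14 tonnes

14.14


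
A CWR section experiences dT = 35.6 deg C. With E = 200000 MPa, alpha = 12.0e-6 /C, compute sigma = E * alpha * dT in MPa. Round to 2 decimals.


sigma = E * alpha * dT
sigma = 200000 * 12.0e-6 * 35.6
sigma = 2.4 * 35.6
sigma = 85.44 MPa

85.44


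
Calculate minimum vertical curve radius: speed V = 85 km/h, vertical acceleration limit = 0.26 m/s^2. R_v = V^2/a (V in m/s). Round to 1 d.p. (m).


Convert speed: V = 85 / 3.6 = 23.6111 m/s
V^2 = 557.4846 m^2/s^2
R_v = 557.4846 / 0.26
R_v = 2144.2 m

2144.2


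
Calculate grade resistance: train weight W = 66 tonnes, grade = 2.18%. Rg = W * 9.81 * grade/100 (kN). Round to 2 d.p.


Rg = W * 9.81 * grade / 100
Rg = 66 * 9.81 * 2.18 / 100
Rg = 647.46 * 0.0218
Rg = 14.11 kN

14.11


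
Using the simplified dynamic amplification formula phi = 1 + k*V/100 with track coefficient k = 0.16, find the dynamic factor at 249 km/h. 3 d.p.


phi = 1 + k * V / 100
phi = 1 + 0.16 * 249 / 100
phi = 1 + 0.3984
phi = 1.398

1.398


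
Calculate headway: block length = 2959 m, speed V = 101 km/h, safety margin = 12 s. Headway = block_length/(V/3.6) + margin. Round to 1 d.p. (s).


V = 101 / 3.6 = 28.0556 m/s
Block traversal time = 2959 / 28.0556 = 105.4693 s
Headway = 105.4693 + 12
Headway = 117.5 s

117.5


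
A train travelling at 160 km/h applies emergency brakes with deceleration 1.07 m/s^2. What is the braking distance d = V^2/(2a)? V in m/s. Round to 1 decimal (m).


Convert speed: V = 160 / 3.6 = 44.4444 m/s
V^2 = 1975.3086
d = 1975.3086 / (2 * 1.07)
d = 1975.3086 / 2.14
d = 923.0 m

923.0


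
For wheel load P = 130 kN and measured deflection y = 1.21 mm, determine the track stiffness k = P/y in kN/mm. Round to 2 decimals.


Track stiffness k = P / y
k = 130 / 1.21
k = 107.44 kN/mm

107.44


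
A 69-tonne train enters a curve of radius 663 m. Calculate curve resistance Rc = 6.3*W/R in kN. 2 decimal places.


Rc = 6.3 * W / R
Rc = 6.3 * 69 / 663
Rc = 434.7 / 663
Rc = 0.66 kN

0.66


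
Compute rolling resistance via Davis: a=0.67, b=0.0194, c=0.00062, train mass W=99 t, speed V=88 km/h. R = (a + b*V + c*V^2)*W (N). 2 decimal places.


b*V = 0.0194 * 88 = 1.7072
c*V^2 = 0.00062 * 7744 = 4.80128
R_per_t = 0.67 + 1.7072 + 4.80128 = 7.17848 N/t
R_total = 7.17848 * 99 = 710.67 N

710.67


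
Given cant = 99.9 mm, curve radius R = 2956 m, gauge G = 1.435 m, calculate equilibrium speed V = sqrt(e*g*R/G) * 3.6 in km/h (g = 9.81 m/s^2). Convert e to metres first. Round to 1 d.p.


Convert cant: e = 99.9 mm = 0.0999 m
V_ms = sqrt(0.0999 * 9.81 * 2956 / 1.435)
V_ms = sqrt(2018.770846) = 44.9307 m/s
V = 44.9307 * 3.6 = 161.8 km/h

161.8


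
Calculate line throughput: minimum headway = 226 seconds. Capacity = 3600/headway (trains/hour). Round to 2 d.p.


Capacity = 3600 / headway
Capacity = 3600 / 226
Capacity = 15.93 trains/hour

15.93


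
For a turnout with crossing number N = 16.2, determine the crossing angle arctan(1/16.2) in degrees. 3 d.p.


1/N = 1/16.2 = 0.061728
angle = arctan(0.061728) = 0.06165 rad
angle = 0.06165 * 180/pi = 3.532 degrees

3.532


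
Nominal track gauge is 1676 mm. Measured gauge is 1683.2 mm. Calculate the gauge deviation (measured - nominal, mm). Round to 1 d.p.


Deviation = measured - nominal
Deviation = 1683.2 - 1676
Deviation = 7.2 mm

7.2


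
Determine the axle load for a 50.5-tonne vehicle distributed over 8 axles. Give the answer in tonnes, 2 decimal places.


Load per axle = total weight / number of axles
Load = 50.5 / 8
Load = 6.31 tonnes

6.31


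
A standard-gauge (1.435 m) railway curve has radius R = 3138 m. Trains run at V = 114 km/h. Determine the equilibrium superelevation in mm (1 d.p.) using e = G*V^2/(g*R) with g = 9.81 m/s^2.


Convert speed: V = 114 / 3.6 = 31.6667 m/s
Apply formula: e = 1.435 * 31.6667^2 / (9.81 * 3138)
e = 1.435 * 1002.7778 / 30783.78
e = 0.046745 m = 46.7 mm

46.7


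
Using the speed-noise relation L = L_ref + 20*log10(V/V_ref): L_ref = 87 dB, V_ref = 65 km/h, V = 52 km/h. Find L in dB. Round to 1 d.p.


V/V_ref = 52 / 65 = 0.8
log10(0.8) = -0.09691
20 * -0.09691 = -1.9382
L = 87 + -1.9382 = 85.1 dB

85.1


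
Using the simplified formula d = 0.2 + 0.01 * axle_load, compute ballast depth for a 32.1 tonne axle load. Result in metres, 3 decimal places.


d = 0.2 + 0.01 * 32.1
d = 0.2 + 0.321
d = 0.521 m

0.521


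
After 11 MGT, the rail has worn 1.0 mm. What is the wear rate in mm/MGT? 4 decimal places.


Wear rate = total wear / cumulative tonnage
Rate = 1.0 / 11
Rate = 0.0909 mm/MGT

0.0909


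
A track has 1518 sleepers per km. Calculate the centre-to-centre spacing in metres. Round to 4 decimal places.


Spacing = 1000 m / number of sleepers
Spacing = 1000 / 1518
Spacing = 0.6588 m

0.6588


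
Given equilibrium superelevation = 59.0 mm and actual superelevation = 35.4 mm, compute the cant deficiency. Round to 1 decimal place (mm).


Cant deficiency = equilibrium cant - actual cant
CD = 59.0 - 35.4
CD = 23.6 mm

23.6


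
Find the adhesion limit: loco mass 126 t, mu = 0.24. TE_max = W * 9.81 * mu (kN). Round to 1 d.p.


TE_max = W * g * mu
TE_max = 126 * 9.81 * 0.24
TE_max = 1236.06 * 0.24
TE_max = 296.7 kN

296.7


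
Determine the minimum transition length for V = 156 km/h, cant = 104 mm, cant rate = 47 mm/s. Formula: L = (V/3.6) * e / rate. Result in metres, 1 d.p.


Convert speed: V = 156 / 3.6 = 43.3333 m/s
L = 43.3333 * 104 / 47
L = 4506.6667 / 47
L = 95.9 m

95.9


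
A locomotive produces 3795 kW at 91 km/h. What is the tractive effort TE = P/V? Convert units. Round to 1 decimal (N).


Convert: P = 3795 kW = 3795000 W
V = 91 / 3.6 = 25.2778 m/s
TE = 3795000 / 25.2778
TE = 150131.9 N

150131.9


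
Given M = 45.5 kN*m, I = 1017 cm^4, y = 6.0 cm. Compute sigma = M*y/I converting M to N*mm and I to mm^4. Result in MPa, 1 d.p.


Convert units:
M = 45.5 kN*m = 45500000 N*mm
y = 6.0 cm = 60 mm
I = 1017 cm^4 = 10170000 mm^4
sigma = 45500000 * 60 / 10170000
sigma = 268.4 MPa

268.4


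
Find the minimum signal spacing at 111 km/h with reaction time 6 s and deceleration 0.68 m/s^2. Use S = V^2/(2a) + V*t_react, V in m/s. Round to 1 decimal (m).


V = 111 / 3.6 = 30.8333 m/s
Braking distance = 30.8333^2 / (2*0.68) = 699.04 m
Sighting distance = 30.8333 * 6 = 185.0 m
S = 699.04 + 185.0 = 884.0 m

884.0


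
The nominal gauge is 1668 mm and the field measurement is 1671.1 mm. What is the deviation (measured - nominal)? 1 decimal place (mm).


Deviation = measured - nominal
Deviation = 1671.1 - 1668
Deviation = 3.1 mm

3.1


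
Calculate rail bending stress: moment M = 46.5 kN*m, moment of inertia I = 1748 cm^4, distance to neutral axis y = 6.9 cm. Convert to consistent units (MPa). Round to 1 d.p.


Convert units:
M = 46.5 kN*m = 46500000 N*mm
y = 6.9 cm = 69 mm
I = 1748 cm^4 = 17480000 mm^4
sigma = 46500000 * 69 / 17480000
sigma = 183.6 MPa

183.6


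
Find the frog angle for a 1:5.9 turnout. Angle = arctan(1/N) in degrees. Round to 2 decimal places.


1/N = 1/5.9 = 0.169492
angle = arctan(0.169492) = 0.167896 rad
angle = 0.167896 * 180/pi = 9.62 degrees

9.62


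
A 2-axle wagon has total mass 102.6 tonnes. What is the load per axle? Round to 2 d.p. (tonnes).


Load per axle = total weight / number of axles
Load = 102.6 / 2
Load = 51.30 tonnes

51.30


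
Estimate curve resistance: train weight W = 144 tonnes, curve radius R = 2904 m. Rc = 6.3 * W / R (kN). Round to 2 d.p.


Rc = 6.3 * W / R
Rc = 6.3 * 144 / 2904
Rc = 907.2 / 2904
Rc = 0.31 kN

0.31


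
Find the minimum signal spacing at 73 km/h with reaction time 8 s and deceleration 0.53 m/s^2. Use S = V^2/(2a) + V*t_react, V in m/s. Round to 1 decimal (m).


V = 73 / 3.6 = 20.2778 m/s
Braking distance = 20.2778^2 / (2*0.53) = 387.9135 m
Sighting distance = 20.2778 * 8 = 162.2222 m
S = 387.9135 + 162.2222 = 550.1 m

550.1


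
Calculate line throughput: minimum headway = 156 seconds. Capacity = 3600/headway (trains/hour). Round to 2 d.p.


Capacity = 3600 / headway
Capacity = 3600 / 156
Capacity = 23.08 trains/hour

23.08


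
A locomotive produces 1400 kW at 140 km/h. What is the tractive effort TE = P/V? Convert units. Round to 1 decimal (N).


Convert: P = 1400 kW = 1400000 W
V = 140 / 3.6 = 38.8889 m/s
TE = 1400000 / 38.8889
TE = 36000.0 N

36000.0


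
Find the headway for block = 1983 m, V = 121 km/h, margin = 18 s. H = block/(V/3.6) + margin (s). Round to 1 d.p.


V = 121 / 3.6 = 33.6111 m/s
Block traversal time = 1983 / 33.6111 = 58.9983 s
Headway = 58.9983 + 18
Headway = 77.0 s

77.0


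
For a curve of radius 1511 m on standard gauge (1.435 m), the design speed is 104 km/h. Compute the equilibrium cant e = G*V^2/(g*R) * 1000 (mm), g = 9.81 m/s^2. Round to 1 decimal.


Convert speed: V = 104 / 3.6 = 28.8889 m/s
Apply formula: e = 1.435 * 28.8889^2 / (9.81 * 1511)
e = 1.435 * 834.5679 / 14822.91
e = 0.080794 m = 80.8 mm

80.8


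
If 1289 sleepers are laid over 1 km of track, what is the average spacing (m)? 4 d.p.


Spacing = 1000 m / number of sleepers
Spacing = 1000 / 1289
Spacing = 0.7758 m

0.7758


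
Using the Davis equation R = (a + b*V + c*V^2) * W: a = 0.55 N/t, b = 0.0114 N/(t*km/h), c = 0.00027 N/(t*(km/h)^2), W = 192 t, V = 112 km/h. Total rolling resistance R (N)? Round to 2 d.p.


b*V = 0.0114 * 112 = 1.2768
c*V^2 = 0.00027 * 12544 = 3.38688
R_per_t = 0.55 + 1.2768 + 3.38688 = 5.21368 N/t
R_total = 5.21368 * 192 = 1001.03 N

1001.03


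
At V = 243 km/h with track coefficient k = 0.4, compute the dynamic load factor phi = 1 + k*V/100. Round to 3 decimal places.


phi = 1 + k * V / 100
phi = 1 + 0.4 * 243 / 100
phi = 1 + 0.972
phi = 1.972

1.972


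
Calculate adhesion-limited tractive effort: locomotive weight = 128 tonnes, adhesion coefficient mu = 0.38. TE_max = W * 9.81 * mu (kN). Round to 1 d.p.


TE_max = W * g * mu
TE_max = 128 * 9.81 * 0.38
TE_max = 1255.68 * 0.38
TE_max = 477.2 kN

477.2


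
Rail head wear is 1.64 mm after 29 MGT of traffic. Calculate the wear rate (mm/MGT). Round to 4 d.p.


Wear rate = total wear / cumulative tonnage
Rate = 1.64 / 29
Rate = 0.0566 mm/MGT

0.0566


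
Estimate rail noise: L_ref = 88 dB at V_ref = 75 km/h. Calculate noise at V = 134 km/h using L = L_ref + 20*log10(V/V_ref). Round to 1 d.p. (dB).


V/V_ref = 134 / 75 = 1.786667
log10(1.786667) = 0.252044
20 * 0.252044 = 5.0409
L = 88 + 5.0409 = 93.0 dB

93.0


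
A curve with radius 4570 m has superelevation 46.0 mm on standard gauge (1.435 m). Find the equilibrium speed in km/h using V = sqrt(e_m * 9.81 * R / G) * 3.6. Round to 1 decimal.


Convert cant: e = 46.0 mm = 0.0460 m
V_ms = sqrt(0.0460 * 9.81 * 4570 / 1.435)
V_ms = sqrt(1437.113728) = 37.9093 m/s
V = 37.9093 * 3.6 = 136.5 km/h

136.5


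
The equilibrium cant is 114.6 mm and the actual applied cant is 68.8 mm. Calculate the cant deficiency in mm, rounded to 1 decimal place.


Cant deficiency = equilibrium cant - actual cant
CD = 114.6 - 68.8
CD = 45.8 mm

45.8


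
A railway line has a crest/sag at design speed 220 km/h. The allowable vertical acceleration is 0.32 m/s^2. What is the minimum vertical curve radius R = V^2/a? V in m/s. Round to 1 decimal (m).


Convert speed: V = 220 / 3.6 = 61.1111 m/s
V^2 = 3734.5679 m^2/s^2
R_v = 3734.5679 / 0.32
R_v = 11670.5 m

11670.5


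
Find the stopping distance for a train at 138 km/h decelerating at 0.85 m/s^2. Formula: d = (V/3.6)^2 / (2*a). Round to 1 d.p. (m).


Convert speed: V = 138 / 3.6 = 38.3333 m/s
V^2 = 1469.4444
d = 1469.4444 / (2 * 0.85)
d = 1469.4444 / 1.7
d = 864.4 m

864.4


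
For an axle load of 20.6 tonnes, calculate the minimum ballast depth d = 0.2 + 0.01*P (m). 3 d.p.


d = 0.2 + 0.01 * 20.6
d = 0.2 + 0.206
d = 0.406 m

0.406


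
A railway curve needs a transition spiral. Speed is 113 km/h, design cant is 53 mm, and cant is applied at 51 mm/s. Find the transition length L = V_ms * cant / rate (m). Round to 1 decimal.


Convert speed: V = 113 / 3.6 = 31.3889 m/s
L = 31.3889 * 53 / 51
L = 1663.6111 / 51
L = 32.6 m

32.6


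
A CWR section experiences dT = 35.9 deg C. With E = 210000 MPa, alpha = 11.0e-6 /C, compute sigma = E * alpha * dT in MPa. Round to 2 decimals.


sigma = E * alpha * dT
sigma = 210000 * 11.0e-6 * 35.9
sigma = 2.31 * 35.9
sigma = 82.93 MPa

82.93


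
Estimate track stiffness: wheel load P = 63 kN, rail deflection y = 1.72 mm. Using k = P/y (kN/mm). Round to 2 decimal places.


Track stiffness k = P / y
k = 63 / 1.72
k = 36.63 kN/mm

36.63


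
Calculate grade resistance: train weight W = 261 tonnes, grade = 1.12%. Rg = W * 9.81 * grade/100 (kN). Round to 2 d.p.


Rg = W * 9.81 * grade / 100
Rg = 261 * 9.81 * 1.12 / 100
Rg = 2560.41 * 0.0112
Rg = 28.68 kN

28.68


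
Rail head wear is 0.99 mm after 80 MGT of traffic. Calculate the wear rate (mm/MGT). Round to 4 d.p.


Wear rate = total wear / cumulative tonnage
Rate = 0.99 / 80
Rate = 0.0124 mm/MGT

0.0124


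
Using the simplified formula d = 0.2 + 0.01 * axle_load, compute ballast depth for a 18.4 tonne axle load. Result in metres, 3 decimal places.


d = 0.2 + 0.01 * 18.4
d = 0.2 + 0.184
d = 0.384 m

0.384


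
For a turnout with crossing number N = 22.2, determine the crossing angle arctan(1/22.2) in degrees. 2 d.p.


1/N = 1/22.2 = 0.045045
angle = arctan(0.045045) = 0.045015 rad
angle = 0.045015 * 180/pi = 2.58 degrees

2.58


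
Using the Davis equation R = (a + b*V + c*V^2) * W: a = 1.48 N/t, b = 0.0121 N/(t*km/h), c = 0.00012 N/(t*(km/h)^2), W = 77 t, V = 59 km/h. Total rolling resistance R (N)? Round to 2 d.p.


b*V = 0.0121 * 59 = 0.7139
c*V^2 = 0.00012 * 3481 = 0.41772
R_per_t = 1.48 + 0.7139 + 0.41772 = 2.61162 N/t
R_total = 2.61162 * 77 = 201.09 N

201.09


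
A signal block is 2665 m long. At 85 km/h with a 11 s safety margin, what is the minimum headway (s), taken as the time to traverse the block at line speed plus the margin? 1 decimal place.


V = 85 / 3.6 = 23.6111 m/s
Block traversal time = 2665 / 23.6111 = 112.8706 s
Headway = 112.8706 + 11
Headway = 123.9 s

123.9


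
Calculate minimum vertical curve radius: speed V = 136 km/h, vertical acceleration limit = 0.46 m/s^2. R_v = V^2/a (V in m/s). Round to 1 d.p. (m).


Convert speed: V = 136 / 3.6 = 37.7778 m/s
V^2 = 1427.1605 m^2/s^2
R_v = 1427.1605 / 0.46
R_v = 3102.5 m

3102.5


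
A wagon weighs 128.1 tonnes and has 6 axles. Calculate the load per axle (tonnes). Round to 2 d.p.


Load per axle = total weight / number of axles
Load = 128.1 / 6
Load = 21.35 tonnes

21.35


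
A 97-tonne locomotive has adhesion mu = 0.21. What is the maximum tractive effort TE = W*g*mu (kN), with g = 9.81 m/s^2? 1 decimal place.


TE_max = W * g * mu
TE_max = 97 * 9.81 * 0.21
TE_max = 951.57 * 0.21
TE_max = 199.8 kN

199.8


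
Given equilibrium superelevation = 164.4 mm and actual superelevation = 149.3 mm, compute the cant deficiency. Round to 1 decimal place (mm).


Cant deficiency = equilibrium cant - actual cant
CD = 164.4 - 149.3
CD = 15.1 mm

15.1


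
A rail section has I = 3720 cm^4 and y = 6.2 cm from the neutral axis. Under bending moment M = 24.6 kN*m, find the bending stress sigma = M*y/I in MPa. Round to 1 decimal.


Convert units:
M = 24.6 kN*m = 24600000 N*mm
y = 6.2 cm = 62 mm
I = 3720 cm^4 = 37200000 mm^4
sigma = 24600000 * 62 / 37200000
sigma = 41.0 MPa

41.0


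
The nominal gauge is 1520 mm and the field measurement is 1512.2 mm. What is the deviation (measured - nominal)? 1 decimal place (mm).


Deviation = measured - nominal
Deviation = 1512.2 - 1520
Deviation = -7.8 mm

-7.8


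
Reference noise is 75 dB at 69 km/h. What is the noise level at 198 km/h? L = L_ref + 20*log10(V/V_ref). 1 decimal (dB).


V/V_ref = 198 / 69 = 2.869565
log10(2.869565) = 0.457816
20 * 0.457816 = 9.1563
L = 75 + 9.1563 = 84.2 dB

84.2


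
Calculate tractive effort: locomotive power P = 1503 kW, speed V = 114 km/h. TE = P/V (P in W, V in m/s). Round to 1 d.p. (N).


Convert: P = 1503 kW = 1503000 W
V = 114 / 3.6 = 31.6667 m/s
TE = 1503000 / 31.6667
TE = 47463.2 N

47463.2


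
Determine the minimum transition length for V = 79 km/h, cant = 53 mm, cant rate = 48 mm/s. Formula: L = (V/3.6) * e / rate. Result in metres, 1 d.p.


Convert speed: V = 79 / 3.6 = 21.9444 m/s
L = 21.9444 * 53 / 48
L = 1163.0556 / 48
L = 24.2 m

24.2


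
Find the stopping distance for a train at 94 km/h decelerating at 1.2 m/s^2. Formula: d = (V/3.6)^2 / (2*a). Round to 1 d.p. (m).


Convert speed: V = 94 / 3.6 = 26.1111 m/s
V^2 = 681.7901
d = 681.7901 / (2 * 1.2)
d = 681.7901 / 2.4
d = 284.1 m

284.1


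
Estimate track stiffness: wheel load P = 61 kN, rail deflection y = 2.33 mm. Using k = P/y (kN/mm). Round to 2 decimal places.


Track stiffness k = P / y
k = 61 / 2.33
k = 26.18 kN/mm

26.18


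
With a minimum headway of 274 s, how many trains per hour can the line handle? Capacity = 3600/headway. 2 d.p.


Capacity = 3600 / headway
Capacity = 3600 / 274
Capacity = 13.14 trains/hour

13.14


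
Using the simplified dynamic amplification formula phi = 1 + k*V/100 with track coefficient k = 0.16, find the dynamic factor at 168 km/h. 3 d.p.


phi = 1 + k * V / 100
phi = 1 + 0.16 * 168 / 100
phi = 1 + 0.2688
phi = 1.269

1.269


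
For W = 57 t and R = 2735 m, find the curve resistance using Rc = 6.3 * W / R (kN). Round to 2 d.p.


Rc = 6.3 * W / R
Rc = 6.3 * 57 / 2735
Rc = 359.1 / 2735
Rc = 0.13 kN

0.13


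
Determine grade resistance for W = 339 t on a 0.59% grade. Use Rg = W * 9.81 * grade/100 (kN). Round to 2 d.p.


Rg = W * 9.81 * grade / 100
Rg = 339 * 9.81 * 0.59 / 100
Rg = 3325.59 * 0.0059
Rg = 19.62 kN

19.62


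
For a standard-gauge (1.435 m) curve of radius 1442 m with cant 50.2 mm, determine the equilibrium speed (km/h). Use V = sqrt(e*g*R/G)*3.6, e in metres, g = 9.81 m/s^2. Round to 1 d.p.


Convert cant: e = 50.2 mm = 0.0502 m
V_ms = sqrt(0.0502 * 9.81 * 1442 / 1.435)
V_ms = sqrt(494.864254) = 22.2455 m/s
V = 22.2455 * 3.6 = 80.1 km/h

80.1


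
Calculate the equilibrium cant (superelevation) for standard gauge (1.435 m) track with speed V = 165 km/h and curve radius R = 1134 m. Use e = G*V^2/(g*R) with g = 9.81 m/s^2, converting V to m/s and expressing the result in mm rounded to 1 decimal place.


Convert speed: V = 165 / 3.6 = 45.8333 m/s
Apply formula: e = 1.435 * 45.8333^2 / (9.81 * 1134)
e = 1.435 * 2100.6944 / 11124.54
e = 0.270977 m = 271.0 mm

271.0


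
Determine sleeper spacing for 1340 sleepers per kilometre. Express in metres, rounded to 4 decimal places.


Spacing = 1000 m / number of sleepers
Spacing = 1000 / 1340
Spacing = 0.7463 m

0.7463


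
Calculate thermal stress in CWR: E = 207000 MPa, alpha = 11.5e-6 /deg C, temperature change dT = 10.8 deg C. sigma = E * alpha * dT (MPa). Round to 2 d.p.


sigma = E * alpha * dT
sigma = 207000 * 11.5e-6 * 10.8
sigma = 2.3805 * 10.8
sigma = 25.71 MPa

25.71


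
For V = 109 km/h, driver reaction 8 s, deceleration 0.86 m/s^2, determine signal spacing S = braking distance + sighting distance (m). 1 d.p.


V = 109 / 3.6 = 30.2778 m/s
Braking distance = 30.2778^2 / (2*0.86) = 532.9906 m
Sighting distance = 30.2778 * 8 = 242.2222 m
S = 532.9906 + 242.2222 = 775.2 m

775.2


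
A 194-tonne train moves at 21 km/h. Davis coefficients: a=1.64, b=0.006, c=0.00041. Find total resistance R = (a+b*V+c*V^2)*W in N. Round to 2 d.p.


b*V = 0.006 * 21 = 0.126
c*V^2 = 0.00041 * 441 = 0.18081
R_per_t = 1.64 + 0.126 + 0.18081 = 1.94681 N/t
R_total = 1.94681 * 194 = 377.68 N

377.68


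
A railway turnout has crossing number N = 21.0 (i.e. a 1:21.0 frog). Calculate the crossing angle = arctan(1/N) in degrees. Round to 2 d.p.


1/N = 1/21.0 = 0.047619
angle = arctan(0.047619) = 0.047583 rad
angle = 0.047583 * 180/pi = 2.73 degrees

2.73


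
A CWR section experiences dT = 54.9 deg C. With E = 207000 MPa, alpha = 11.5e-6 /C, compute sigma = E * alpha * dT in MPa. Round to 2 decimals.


sigma = E * alpha * dT
sigma = 207000 * 11.5e-6 * 54.9
sigma = 2.3805 * 54.9
sigma = 130.69 MPa

130.69


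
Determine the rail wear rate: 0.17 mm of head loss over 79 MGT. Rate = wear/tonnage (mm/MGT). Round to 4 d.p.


Wear rate = total wear / cumulative tonnage
Rate = 0.17 / 79
Rate = 0.0022 mm/MGT

0.0022


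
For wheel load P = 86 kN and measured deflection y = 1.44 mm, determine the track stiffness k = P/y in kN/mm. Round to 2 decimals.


Track stiffness k = P / y
k = 86 / 1.44
k = 59.72 kN/mm

59.72


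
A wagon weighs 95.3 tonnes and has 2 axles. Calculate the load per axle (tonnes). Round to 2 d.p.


Load per axle = total weight / number of axles
Load = 95.3 / 2
Load = 47.65 tonnes

47.65


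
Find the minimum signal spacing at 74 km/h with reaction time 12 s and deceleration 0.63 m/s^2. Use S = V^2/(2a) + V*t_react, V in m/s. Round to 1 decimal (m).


V = 74 / 3.6 = 20.5556 m/s
Braking distance = 20.5556^2 / (2*0.63) = 335.342 m
Sighting distance = 20.5556 * 12 = 246.6667 m
S = 335.342 + 246.6667 = 582.0 m

582.0


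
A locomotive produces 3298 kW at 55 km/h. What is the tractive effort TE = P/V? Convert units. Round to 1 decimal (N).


Convert: P = 3298 kW = 3298000 W
V = 55 / 3.6 = 15.2778 m/s
TE = 3298000 / 15.2778
TE = 215869.1 N

215869.1


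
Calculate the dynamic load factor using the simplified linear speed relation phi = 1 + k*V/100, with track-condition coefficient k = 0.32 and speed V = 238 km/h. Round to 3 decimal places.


phi = 1 + k * V / 100
phi = 1 + 0.32 * 238 / 100
phi = 1 + 0.7616
phi = 1.762

1.762


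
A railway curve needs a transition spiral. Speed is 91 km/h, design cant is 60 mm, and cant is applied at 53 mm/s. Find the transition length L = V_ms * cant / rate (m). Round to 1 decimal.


Convert speed: V = 91 / 3.6 = 25.2778 m/s
L = 25.2778 * 60 / 53
L = 1516.6667 / 53
L = 28.6 m

28.6


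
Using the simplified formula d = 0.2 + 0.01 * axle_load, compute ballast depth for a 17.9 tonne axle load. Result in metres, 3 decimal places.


d = 0.2 + 0.01 * 17.9
d = 0.2 + 0.179
d = 0.379 m

0.379


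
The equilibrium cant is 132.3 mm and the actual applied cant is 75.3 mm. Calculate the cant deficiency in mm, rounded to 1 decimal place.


Cant deficiency = equilibrium cant - actual cant
CD = 132.3 - 75.3
CD = 57.0 mm

57.0


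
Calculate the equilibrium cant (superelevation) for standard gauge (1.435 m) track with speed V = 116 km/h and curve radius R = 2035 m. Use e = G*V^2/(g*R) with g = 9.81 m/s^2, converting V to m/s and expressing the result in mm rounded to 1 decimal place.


Convert speed: V = 116 / 3.6 = 32.2222 m/s
Apply formula: e = 1.435 * 32.2222^2 / (9.81 * 2035)
e = 1.435 * 1038.2716 / 19963.35
e = 0.074633 m = 74.6 mm

74.6


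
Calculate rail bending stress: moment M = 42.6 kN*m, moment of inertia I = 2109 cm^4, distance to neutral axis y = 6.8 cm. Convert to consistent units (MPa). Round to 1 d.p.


Convert units:
M = 42.6 kN*m = 42600000 N*mm
y = 6.8 cm = 68 mm
I = 2109 cm^4 = 21090000 mm^4
sigma = 42600000 * 68 / 21090000
sigma = 137.4 MPa

137.4


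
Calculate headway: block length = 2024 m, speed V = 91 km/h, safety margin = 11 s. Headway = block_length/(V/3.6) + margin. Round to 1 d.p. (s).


V = 91 / 3.6 = 25.2778 m/s
Block traversal time = 2024 / 25.2778 = 80.0703 s
Headway = 80.0703 + 11
Headway = 91.1 s

91.1


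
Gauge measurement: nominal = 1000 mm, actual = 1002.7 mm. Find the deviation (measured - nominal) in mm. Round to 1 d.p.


Deviation = measured - nominal
Deviation = 1002.7 - 1000
Deviation = 2.7 mm

2.7


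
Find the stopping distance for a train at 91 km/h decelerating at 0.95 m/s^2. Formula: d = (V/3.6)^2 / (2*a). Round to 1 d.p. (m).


Convert speed: V = 91 / 3.6 = 25.2778 m/s
V^2 = 638.966
d = 638.966 / (2 * 0.95)
d = 638.966 / 1.9
d = 336.3 m

336.3


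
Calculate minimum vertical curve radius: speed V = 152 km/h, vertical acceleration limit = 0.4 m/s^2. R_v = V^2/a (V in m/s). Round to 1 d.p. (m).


Convert speed: V = 152 / 3.6 = 42.2222 m/s
V^2 = 1782.716 m^2/s^2
R_v = 1782.716 / 0.4
R_v = 4456.8 m

4456.8


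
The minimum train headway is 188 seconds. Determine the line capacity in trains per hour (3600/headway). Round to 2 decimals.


Capacity = 3600 / headway
Capacity = 3600 / 188
Capacity = 19.15 trains/hour

19.15


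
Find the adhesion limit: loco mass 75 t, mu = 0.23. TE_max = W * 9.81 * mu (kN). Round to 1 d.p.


TE_max = W * g * mu
TE_max = 75 * 9.81 * 0.23
TE_max = 735.75 * 0.23
TE_max = 169.2 kN

169.2


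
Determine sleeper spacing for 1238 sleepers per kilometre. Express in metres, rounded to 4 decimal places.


Spacing = 1000 m / number of sleepers
Spacing = 1000 / 1238
Spacing = 0.8078 m

0.8078


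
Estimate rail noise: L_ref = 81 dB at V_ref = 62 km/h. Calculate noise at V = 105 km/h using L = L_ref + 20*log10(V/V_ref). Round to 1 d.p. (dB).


V/V_ref = 105 / 62 = 1.693548
log10(1.693548) = 0.228798
20 * 0.228798 = 4.576
L = 81 + 4.576 = 85.6 dB

85.6


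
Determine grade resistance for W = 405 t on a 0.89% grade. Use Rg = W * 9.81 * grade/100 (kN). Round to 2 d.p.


Rg = W * 9.81 * grade / 100
Rg = 405 * 9.81 * 0.89 / 100
Rg = 3973.05 * 0.0089
Rg = 35.36 kN

35.36


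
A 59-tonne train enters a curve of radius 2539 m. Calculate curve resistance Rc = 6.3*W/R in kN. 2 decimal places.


Rc = 6.3 * W / R
Rc = 6.3 * 59 / 2539
Rc = 371.7 / 2539
Rc = 0.15 kN

0.15


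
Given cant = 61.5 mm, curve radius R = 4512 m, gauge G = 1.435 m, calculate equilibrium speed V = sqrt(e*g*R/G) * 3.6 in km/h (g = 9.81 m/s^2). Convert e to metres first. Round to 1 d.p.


Convert cant: e = 61.5 mm = 0.0615 m
V_ms = sqrt(0.0615 * 9.81 * 4512 / 1.435)
V_ms = sqrt(1896.973714) = 43.5543 m/s
V = 43.5543 * 3.6 = 156.8 km/h

156.8


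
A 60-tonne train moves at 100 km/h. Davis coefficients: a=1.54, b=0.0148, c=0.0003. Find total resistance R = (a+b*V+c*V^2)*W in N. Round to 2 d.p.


b*V = 0.0148 * 100 = 1.48
c*V^2 = 0.0003 * 10000 = 3.0
R_per_t = 1.54 + 1.48 + 3.0 = 6.02 N/t
R_total = 6.02 * 60 = 361.20 N

361.20


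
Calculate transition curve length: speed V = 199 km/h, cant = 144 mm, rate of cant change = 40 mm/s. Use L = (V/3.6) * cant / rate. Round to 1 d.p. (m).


Convert speed: V = 199 / 3.6 = 55.2778 m/s
L = 55.2778 * 144 / 40
L = 7960.0 / 40
L = 199.0 m

199.0


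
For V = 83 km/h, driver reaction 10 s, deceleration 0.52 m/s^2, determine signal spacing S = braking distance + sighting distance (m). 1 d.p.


V = 83 / 3.6 = 23.0556 m/s
Braking distance = 23.0556^2 / (2*0.52) = 511.1141 m
Sighting distance = 23.0556 * 10 = 230.5556 m
S = 511.1141 + 230.5556 = 741.7 m

741.7


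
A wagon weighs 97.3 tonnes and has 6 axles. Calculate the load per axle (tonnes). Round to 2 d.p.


Load per axle = total weight / number of axles
Load = 97.3 / 6
Load = 16.22 tonnes

16.22


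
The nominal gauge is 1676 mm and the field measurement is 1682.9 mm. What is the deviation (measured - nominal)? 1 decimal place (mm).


Deviation = measured - nominal
Deviation = 1682.9 - 1676
Deviation = 6.9 mm

6.9


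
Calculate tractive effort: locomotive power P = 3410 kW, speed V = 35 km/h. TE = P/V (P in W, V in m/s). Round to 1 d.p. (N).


Convert: P = 3410 kW = 3410000 W
V = 35 / 3.6 = 9.7222 m/s
TE = 3410000 / 9.7222
TE = 350742.9 N

350742.9


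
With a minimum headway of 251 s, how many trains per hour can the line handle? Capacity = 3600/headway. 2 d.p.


Capacity = 3600 / headway
Capacity = 3600 / 251
Capacity = 14.34 trains/hour

14.34


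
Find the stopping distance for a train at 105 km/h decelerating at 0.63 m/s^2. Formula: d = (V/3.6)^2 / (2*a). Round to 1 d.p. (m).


Convert speed: V = 105 / 3.6 = 29.1667 m/s
V^2 = 850.6944
d = 850.6944 / (2 * 0.63)
d = 850.6944 / 1.26
d = 675.2 m

675.2


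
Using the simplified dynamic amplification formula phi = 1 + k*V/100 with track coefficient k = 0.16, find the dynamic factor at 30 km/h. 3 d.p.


phi = 1 + k * V / 100
phi = 1 + 0.16 * 30 / 100
phi = 1 + 0.048
phi = 1.048

1.048


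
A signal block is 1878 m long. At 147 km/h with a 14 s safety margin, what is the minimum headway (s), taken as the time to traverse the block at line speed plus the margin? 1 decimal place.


V = 147 / 3.6 = 40.8333 m/s
Block traversal time = 1878 / 40.8333 = 45.9918 s
Headway = 45.9918 + 14
Headway = 60.0 s

60.0


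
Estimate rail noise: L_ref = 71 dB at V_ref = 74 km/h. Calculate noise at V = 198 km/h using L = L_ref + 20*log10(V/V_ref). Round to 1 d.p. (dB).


V/V_ref = 198 / 74 = 2.675676
log10(2.675676) = 0.427433
20 * 0.427433 = 8.5487
L = 71 + 8.5487 = 79.5 dB

79.5


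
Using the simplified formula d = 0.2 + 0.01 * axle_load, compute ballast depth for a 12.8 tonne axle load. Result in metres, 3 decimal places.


d = 0.2 + 0.01 * 12.8
d = 0.2 + 0.128
d = 0.328 m

0.328


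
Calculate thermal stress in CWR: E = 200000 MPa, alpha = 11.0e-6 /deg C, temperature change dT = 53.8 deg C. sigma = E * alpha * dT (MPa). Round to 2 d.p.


sigma = E * alpha * dT
sigma = 200000 * 11.0e-6 * 53.8
sigma = 2.2 * 53.8
sigma = 118.36 MPa

118.36


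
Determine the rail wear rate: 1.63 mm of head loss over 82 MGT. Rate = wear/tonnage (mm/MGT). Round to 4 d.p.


Wear rate = total wear / cumulative tonnage
Rate = 1.63 / 82
Rate = 0.0199 mm/MGT

0.0199


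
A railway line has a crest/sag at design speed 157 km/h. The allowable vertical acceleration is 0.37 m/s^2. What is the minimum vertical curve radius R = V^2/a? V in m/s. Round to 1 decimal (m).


Convert speed: V = 157 / 3.6 = 43.6111 m/s
V^2 = 1901.929 m^2/s^2
R_v = 1901.929 / 0.37
R_v = 5140.3 m

5140.3


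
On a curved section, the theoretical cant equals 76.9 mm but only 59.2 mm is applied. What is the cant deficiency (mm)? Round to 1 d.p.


Cant deficiency = equilibrium cant - actual cant
CD = 76.9 - 59.2
CD = 17.7 mm

17.7
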